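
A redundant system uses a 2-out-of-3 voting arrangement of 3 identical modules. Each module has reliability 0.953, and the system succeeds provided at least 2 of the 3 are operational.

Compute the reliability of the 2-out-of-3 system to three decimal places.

0.994

R = Σ_{i=2}^{3} C(3,i) p^i (1−p)^{3−i} with p = 0.953
C(3,2)·0.953^2·0.047^1 = 0.12806
C(3,3)·0.953^3·0.047^0 = 0.86552
Sum = 0.994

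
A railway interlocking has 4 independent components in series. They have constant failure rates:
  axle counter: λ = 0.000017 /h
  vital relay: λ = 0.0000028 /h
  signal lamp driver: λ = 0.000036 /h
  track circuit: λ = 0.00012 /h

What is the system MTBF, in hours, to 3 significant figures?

5690

Series of exponential components: λ_sys = Σ λ_i
λ_sys = 0.000017 + 0.0000028 + 0.000036 + 0.00012 = 1.7580e-04 /h
MTBF = 1 / λ_sys = 5690 h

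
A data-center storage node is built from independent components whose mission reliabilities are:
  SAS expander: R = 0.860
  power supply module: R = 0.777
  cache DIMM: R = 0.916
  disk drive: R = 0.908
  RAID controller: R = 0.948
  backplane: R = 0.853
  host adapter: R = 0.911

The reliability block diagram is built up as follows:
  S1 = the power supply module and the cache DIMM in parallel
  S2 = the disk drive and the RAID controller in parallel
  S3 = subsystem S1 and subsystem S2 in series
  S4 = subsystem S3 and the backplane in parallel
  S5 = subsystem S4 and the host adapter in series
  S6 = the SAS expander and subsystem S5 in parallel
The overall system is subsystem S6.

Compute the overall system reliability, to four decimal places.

0.9871

Parallel (power supply module and cache DIMM): 1 − (1 − 0.777000)(1 − 0.916000) = 0.981268
Parallel (disk drive and RAID controller): 1 − (1 − 0.908000)(1 − 0.948000) = 0.995216
Series ([0.981268] and [0.995216]): 0.981268 × 0.995216 = 0.976574
Parallel ([0.976574] and backplane): 1 − (1 − 0.976574)(1 − 0.853000) = 0.996556
Series ([0.996556] and host adapter): 0.996556 × 0.911000 = 0.907863
Parallel (SAS expander and [0.907863]): 1 − (1 − 0.860000)(1 − 0.907863) = 0.9871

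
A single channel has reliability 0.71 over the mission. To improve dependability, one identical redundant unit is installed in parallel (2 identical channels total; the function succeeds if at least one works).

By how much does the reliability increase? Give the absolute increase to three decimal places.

0.206

R_before = 0.71
R_after = 1 − (1 − 0.71)^2 = 0.916
ΔR = 0.916 − 0.71 = 0.206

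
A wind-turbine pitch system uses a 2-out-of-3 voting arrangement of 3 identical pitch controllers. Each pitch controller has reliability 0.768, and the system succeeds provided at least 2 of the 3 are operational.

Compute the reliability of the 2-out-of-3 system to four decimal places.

0.8635

R = Σ_{i=2}^{3} C(3,i) p^i (1−p)^{3−i} with p = 0.768
C(3,2)·0.768^2·0.232^1 = 0.410518
C(3,3)·0.768^3·0.232^0 = 0.452985
Sum = 0.8635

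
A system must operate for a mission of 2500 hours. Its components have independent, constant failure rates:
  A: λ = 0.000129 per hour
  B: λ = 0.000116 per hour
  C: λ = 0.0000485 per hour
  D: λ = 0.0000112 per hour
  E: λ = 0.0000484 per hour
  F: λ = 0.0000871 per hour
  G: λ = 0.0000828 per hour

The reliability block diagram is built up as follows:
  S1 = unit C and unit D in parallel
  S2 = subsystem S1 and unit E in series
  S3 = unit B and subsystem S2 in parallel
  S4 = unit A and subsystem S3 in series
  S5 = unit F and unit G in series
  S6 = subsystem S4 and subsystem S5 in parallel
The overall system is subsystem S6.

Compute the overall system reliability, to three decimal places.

0.897

R(A) = exp(−0.000129 × 2500) = 0.72434
R(B) = exp(−0.000116 × 2500) = 0.74826
R(C) = exp(−0.0000485 × 2500) = 0.88581
R(D) = exp(−0.0000112 × 2500) = 0.97239
R(E) = exp(−0.0000484 × 2500) = 0.88603
R(F) = exp(−0.0000871 × 2500) = 0.80433
R(G) = exp(−0.0000828 × 2500) = 0.81302
Parallel (C and D): 1 − (1 − 0.88581)(1 − 0.97239) = 0.99685
Series ([0.99685] and E): 0.99685 × 0.88603 = 0.88324
Parallel (B and [0.88324]): 1 − (1 − 0.74826)(1 − 0.88324) = 0.97061
Series (A and [0.97061]): 0.72434 × 0.97061 = 0.70305
Series (F and G): 0.80433 × 0.81302 = 0.65394
Parallel ([0.70305] and [0.65394]): 1 − (1 − 0.70305)(1 − 0.65394) = 0.897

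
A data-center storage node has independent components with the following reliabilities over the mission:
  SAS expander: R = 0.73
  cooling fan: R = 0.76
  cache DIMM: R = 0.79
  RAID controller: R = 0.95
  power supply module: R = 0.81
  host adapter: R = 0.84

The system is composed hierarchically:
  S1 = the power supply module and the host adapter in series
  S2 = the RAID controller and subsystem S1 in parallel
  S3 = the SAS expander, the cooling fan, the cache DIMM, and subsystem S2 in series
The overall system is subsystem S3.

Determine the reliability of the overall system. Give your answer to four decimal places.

0.4313

Series (power supply module and host adapter): 0.810000 × 0.840000 = 0.680400
Parallel (RAID controller and [0.680400]): 1 − (1 − 0.950000)(1 − 0.680400) = 0.984020
Series (SAS expander, cooling fan, cache DIMM, and [0.984020]): 0.730000 × 0.760000 × 0.790000 × 0.984020 = 0.4313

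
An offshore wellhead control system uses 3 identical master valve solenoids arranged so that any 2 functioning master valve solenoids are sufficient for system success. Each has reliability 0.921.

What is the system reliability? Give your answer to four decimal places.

0.9823

R = Σ_{i=2}^{3} C(3,i) p^i (1−p)^{3−i} with p = 0.921
C(3,2)·0.921^2·0.079^1 = 0.201033
C(3,3)·0.921^3·0.079^0 = 0.781230
Sum = 0.9823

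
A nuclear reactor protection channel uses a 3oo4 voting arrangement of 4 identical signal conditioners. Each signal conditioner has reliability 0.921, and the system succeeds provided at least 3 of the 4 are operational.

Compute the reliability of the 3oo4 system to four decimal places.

R = Σ_{i=3}^{4} C(4,i) p^i (1−p)^{4−i} with p = 0.921
C(4,3)·0.921^3·0.079^1 = 0.246869
C(4,4)·0.921^4·0.079^0 = 0.719513
Sum = 0.9664

0.9664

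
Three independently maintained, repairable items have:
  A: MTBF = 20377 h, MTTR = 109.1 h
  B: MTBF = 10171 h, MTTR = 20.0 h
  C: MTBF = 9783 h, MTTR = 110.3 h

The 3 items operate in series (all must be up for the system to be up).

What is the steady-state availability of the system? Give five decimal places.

0.98165

A(A) = MTBF/(MTBF+MTTR) = 20377/(20377+109.1) = 0.994674
A(B) = MTBF/(MTBF+MTTR) = 10171/(10171+20.0) = 0.998037
A(C) = MTBF/(MTBF+MTTR) = 9783/(9783+110.3) = 0.988851
Series availability: 0.994674 × 0.998037 × 0.988851 = 0.98165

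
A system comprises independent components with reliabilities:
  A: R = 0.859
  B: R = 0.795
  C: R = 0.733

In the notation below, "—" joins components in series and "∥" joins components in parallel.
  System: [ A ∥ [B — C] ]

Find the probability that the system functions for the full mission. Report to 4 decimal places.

0.9412

Series (B and C): 0.795000 × 0.733000 = 0.582735
Parallel (A and [0.582735]): 1 − (1 − 0.859000)(1 − 0.582735) = 0.9412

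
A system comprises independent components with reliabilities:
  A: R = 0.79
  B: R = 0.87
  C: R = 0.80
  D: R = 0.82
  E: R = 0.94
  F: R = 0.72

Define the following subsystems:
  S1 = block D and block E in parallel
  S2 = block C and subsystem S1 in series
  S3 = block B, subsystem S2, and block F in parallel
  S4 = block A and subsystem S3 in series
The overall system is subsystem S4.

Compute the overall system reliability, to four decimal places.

0.7840

Parallel (D and E): 1 − (1 − 0.820000)(1 − 0.940000) = 0.989200
Series (C and [0.989200]): 0.800000 × 0.989200 = 0.791360
Parallel (B, [0.791360], and F): 1 − (1 − 0.870000)(1 − 0.791360)(1 − 0.720000) = 0.992406
Series (A and [0.992406]): 0.790000 × 0.992406 = 0.7840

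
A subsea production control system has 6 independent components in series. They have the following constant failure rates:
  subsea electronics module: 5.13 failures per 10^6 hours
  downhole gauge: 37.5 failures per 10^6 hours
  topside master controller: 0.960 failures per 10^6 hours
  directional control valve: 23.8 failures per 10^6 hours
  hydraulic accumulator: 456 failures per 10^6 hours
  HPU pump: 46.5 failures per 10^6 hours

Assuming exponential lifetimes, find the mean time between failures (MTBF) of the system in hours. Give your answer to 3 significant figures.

Series of exponential components: λ_sys = Σ λ_i
λ_sys = 0.00000513 + 0.0000375 + 0.000000960 + 0.0000238 + 0.000456 + 0.0000465 = 5.6989e-04 /h
MTBF = 1 / λ_sys = 1750 h

1750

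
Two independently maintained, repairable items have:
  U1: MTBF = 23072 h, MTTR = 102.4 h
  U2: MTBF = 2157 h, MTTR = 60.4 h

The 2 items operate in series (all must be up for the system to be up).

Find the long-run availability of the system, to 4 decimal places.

A(U1) = MTBF/(MTBF+MTTR) = 23072/(23072+102.4) = 0.995581
A(U2) = MTBF/(MTBF+MTTR) = 2157/(2157+60.4) = 0.972761
Series availability: 0.995581 × 0.972761 = 0.9685

0.9685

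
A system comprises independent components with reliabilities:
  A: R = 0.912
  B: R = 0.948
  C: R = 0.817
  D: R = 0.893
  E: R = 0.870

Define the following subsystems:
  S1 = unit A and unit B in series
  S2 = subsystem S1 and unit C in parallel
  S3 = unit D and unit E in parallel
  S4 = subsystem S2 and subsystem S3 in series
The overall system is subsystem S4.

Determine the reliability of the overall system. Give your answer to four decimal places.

0.9617

Series (A and B): 0.912000 × 0.948000 = 0.864576
Parallel ([0.864576] and C): 1 − (1 − 0.864576)(1 − 0.817000) = 0.975217
Parallel (D and E): 1 − (1 − 0.893000)(1 − 0.870000) = 0.986090
Series ([0.975217] and [0.986090]): 0.975217 × 0.986090 = 0.9617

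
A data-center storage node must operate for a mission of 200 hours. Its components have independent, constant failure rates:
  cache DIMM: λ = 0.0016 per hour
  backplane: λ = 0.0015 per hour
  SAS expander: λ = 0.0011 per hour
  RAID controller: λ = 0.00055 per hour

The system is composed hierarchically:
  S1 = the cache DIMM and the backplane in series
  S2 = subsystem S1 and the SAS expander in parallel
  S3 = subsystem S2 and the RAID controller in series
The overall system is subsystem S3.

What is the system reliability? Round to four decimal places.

0.8141

R(cache DIMM) = exp(−0.0016 × 200) = 0.726149
R(backplane) = exp(−0.0015 × 200) = 0.740818
R(SAS expander) = exp(−0.0011 × 200) = 0.802519
R(RAID controller) = exp(−0.00055 × 200) = 0.895834
Series (cache DIMM and backplane): 0.726149 × 0.740818 = 0.537944
Parallel ([0.537944] and SAS expander): 1 − (1 − 0.537944)(1 − 0.802519) = 0.908753
Series ([0.908753] and RAID controller): 0.908753 × 0.895834 = 0.8141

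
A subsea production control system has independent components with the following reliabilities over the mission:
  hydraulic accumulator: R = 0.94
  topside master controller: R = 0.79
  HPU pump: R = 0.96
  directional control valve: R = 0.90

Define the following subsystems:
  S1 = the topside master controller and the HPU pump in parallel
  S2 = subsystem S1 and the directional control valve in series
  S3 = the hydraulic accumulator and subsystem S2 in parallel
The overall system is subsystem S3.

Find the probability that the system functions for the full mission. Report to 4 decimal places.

0.9935

Parallel (topside master controller and HPU pump): 1 − (1 − 0.790000)(1 − 0.960000) = 0.991600
Series ([0.991600] and directional control valve): 0.991600 × 0.900000 = 0.892440
Parallel (hydraulic accumulator and [0.892440]): 1 − (1 − 0.940000)(1 − 0.892440) = 0.9935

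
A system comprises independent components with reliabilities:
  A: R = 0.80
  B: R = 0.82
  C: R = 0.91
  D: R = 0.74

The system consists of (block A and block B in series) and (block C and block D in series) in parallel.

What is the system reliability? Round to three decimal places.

0.888

Series (A and B): 0.80000 × 0.82000 = 0.65600
Series (C and D): 0.91000 × 0.74000 = 0.67340
Parallel ([0.65600] and [0.67340]): 1 − (1 − 0.65600)(1 − 0.67340) = 0.888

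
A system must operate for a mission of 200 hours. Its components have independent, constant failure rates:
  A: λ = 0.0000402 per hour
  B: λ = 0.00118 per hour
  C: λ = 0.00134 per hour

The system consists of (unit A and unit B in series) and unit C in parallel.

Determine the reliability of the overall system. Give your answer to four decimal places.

0.9491

R(A) = exp(−0.0000402 × 200) = 0.991992
R(B) = exp(−0.00118 × 200) = 0.789781
R(C) = exp(−0.00134 × 200) = 0.764908
Series (A and B): 0.991992 × 0.789781 = 0.783456
Parallel ([0.783456] and C): 1 − (1 − 0.783456)(1 − 0.764908) = 0.9491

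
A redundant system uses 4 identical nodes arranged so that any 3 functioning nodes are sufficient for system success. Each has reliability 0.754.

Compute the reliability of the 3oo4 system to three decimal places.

R = Σ_{i=3}^{4} C(4,i) p^i (1−p)^{4−i} with p = 0.754
C(4,3)·0.754^3·0.246^1 = 0.42180
C(4,4)·0.754^4·0.246^0 = 0.32321
Sum = 0.745

0.745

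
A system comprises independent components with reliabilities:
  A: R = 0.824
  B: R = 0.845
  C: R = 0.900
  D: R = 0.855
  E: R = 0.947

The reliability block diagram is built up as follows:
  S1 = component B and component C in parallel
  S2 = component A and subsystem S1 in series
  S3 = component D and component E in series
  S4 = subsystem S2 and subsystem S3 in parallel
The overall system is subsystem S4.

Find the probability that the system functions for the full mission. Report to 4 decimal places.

0.9641

Parallel (B and C): 1 − (1 − 0.845000)(1 − 0.900000) = 0.984500
Series (A and [0.984500]): 0.824000 × 0.984500 = 0.811228
Series (D and E): 0.855000 × 0.947000 = 0.809685
Parallel ([0.811228] and [0.809685]): 1 − (1 − 0.811228)(1 − 0.809685) = 0.9641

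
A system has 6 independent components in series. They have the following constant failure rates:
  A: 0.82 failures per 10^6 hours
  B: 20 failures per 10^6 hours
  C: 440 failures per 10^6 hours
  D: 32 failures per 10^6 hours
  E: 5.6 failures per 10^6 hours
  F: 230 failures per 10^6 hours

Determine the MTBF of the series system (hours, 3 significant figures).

1370

Series of exponential components: λ_sys = Σ λ_i
λ_sys = 0.00000082 + 0.000020 + 0.00044 + 0.000032 + 0.0000056 + 0.00023 = 7.2842e-04 /h
MTBF = 1 / λ_sys = 1370 h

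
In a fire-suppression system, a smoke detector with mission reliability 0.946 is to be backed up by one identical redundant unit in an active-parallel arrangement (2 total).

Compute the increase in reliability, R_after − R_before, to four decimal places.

R_before = 0.946
R_after = 1 − (1 − 0.946)^2 = 0.9971
ΔR = 0.9971 − 0.946 = 0.0511

0.0511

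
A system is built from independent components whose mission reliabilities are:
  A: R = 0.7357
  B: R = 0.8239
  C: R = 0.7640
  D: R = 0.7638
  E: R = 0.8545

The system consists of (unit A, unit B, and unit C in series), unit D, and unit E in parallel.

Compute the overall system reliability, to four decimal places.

0.9815

Series (A, B, and C): 0.735700 × 0.823900 × 0.764000 = 0.463093
Parallel ([0.463093], D, and E): 1 − (1 − 0.463093)(1 − 0.763800)(1 − 0.854500) = 0.9815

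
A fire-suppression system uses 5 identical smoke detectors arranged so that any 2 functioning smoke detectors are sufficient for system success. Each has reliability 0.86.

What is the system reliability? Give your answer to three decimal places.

R = Σ_{i=2}^{5} C(5,i) p^i (1−p)^{5−i} with p = 0.86
C(5,2)·0.86^2·0.14^3 = 0.02029
C(5,3)·0.86^3·0.14^2 = 0.12467
C(5,4)·0.86^4·0.14^1 = 0.38291
C(5,5)·0.86^5·0.14^0 = 0.47043
Sum = 0.998

0.998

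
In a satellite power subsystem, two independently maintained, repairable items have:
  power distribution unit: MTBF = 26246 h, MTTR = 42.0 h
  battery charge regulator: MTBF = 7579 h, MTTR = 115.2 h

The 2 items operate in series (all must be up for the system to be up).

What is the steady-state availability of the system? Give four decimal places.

A(power distribution unit) = MTBF/(MTBF+MTTR) = 26246/(26246+42.0) = 0.998402
A(battery charge regulator) = MTBF/(MTBF+MTTR) = 7579/(7579+115.2) = 0.985028
Series availability: 0.998402 × 0.985028 = 0.9835

0.9835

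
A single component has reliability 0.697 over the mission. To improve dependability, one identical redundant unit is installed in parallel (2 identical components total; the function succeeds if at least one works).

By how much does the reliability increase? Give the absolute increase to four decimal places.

R_before = 0.697
R_after = 1 − (1 − 0.697)^2 = 0.9082
ΔR = 0.9082 − 0.697 = 0.2112

0.2112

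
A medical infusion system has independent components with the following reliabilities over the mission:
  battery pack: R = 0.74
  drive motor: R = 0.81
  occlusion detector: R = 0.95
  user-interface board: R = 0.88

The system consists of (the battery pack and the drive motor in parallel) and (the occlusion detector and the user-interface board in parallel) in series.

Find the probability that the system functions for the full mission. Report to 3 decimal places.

0.945

Parallel (battery pack and drive motor): 1 − (1 − 0.74000)(1 − 0.81000) = 0.95060
Parallel (occlusion detector and user-interface board): 1 − (1 − 0.95000)(1 − 0.88000) = 0.99400
Series ([0.95060] and [0.99400]): 0.95060 × 0.99400 = 0.945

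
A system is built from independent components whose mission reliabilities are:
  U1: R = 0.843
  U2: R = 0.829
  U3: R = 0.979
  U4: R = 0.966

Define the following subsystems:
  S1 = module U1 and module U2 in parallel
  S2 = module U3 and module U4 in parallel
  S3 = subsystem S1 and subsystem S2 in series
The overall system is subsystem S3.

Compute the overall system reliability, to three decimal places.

Parallel (U1 and U2): 1 − (1 − 0.84300)(1 − 0.82900) = 0.97315
Parallel (U3 and U4): 1 − (1 − 0.97900)(1 − 0.96600) = 0.99929
Series ([0.97315] and [0.99929]): 0.97315 × 0.99929 = 0.972

0.972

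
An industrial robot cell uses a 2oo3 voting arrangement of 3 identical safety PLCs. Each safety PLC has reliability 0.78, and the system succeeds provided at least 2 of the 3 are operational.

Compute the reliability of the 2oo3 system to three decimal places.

0.876

R = Σ_{i=2}^{3} C(3,i) p^i (1−p)^{3−i} with p = 0.78
C(3,2)·0.78^2·0.22^1 = 0.40154
C(3,3)·0.78^3·0.22^0 = 0.47455
Sum = 0.876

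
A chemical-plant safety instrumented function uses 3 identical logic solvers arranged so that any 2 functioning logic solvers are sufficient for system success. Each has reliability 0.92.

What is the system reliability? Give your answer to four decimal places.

0.9818

R = Σ_{i=2}^{3} C(3,i) p^i (1−p)^{3−i} with p = 0.92
C(3,2)·0.92^2·0.08^1 = 0.203136
C(3,3)·0.92^3·0.08^0 = 0.778688
Sum = 0.9818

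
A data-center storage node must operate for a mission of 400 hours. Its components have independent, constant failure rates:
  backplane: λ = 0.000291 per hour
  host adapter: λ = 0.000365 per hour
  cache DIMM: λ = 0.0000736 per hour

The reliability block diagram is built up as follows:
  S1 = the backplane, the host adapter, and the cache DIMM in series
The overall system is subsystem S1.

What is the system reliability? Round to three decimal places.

0.747

R(backplane) = exp(−0.000291 × 400) = 0.89012
R(host adapter) = exp(−0.000365 × 400) = 0.86416
R(cache DIMM) = exp(−0.0000736 × 400) = 0.97099
Series (backplane, host adapter, and cache DIMM): 0.89012 × 0.86416 × 0.97099 = 0.747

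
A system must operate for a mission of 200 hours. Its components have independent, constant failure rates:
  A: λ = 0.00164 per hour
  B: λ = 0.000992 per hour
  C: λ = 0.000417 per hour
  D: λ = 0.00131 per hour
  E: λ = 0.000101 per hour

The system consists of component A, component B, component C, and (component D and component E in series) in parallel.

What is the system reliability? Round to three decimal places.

R(A) = exp(−0.00164 × 200) = 0.72036
R(B) = exp(−0.000992 × 200) = 0.82004
R(C) = exp(−0.000417 × 200) = 0.91998
R(D) = exp(−0.00131 × 200) = 0.76951
R(E) = exp(−0.000101 × 200) = 0.98000
Series (D and E): 0.76951 × 0.98000 = 0.75412
Parallel (A, B, C, and [0.75412]): 1 − (1 − 0.72036)(1 − 0.82004)(1 − 0.91998)(1 − 0.75412) = 0.999

0.999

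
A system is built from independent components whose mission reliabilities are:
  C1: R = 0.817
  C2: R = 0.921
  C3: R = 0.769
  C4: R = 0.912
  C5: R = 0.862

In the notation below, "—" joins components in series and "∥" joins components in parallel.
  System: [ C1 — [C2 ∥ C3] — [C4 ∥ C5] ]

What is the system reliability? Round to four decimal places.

0.7923

Parallel (C2 and C3): 1 − (1 − 0.921000)(1 − 0.769000) = 0.981751
Parallel (C4 and C5): 1 − (1 − 0.912000)(1 − 0.862000) = 0.987856
Series (C1, [0.981751], and [0.987856]): 0.817000 × 0.981751 × 0.987856 = 0.7923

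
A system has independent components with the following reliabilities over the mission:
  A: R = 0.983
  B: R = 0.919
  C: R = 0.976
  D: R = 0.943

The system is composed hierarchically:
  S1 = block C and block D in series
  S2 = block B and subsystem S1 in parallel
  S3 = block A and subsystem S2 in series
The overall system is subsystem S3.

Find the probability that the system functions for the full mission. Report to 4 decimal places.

Series (C and D): 0.976000 × 0.943000 = 0.920368
Parallel (B and [0.920368]): 1 − (1 − 0.919000)(1 − 0.920368) = 0.993550
Series (A and [0.993550]): 0.983000 × 0.993550 = 0.9767

0.9767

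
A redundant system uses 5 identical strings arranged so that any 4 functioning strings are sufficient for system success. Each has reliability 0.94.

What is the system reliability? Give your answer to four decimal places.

R = Σ_{i=4}^{5} C(5,i) p^i (1−p)^{5−i} with p = 0.94
C(5,4)·0.94^4·0.06^1 = 0.234225
C(5,5)·0.94^5·0.06^0 = 0.733904
Sum = 0.9681

0.9681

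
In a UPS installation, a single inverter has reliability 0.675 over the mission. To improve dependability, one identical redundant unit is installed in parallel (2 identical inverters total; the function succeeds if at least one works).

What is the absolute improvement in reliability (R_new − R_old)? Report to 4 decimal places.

R_before = 0.675
R_after = 1 − (1 − 0.675)^2 = 0.8944
ΔR = 0.8944 − 0.675 = 0.2194

0.2194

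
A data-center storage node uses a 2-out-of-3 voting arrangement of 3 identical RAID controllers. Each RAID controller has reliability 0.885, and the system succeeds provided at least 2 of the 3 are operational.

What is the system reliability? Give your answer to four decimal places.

R = Σ_{i=2}^{3} C(3,i) p^i (1−p)^{3−i} with p = 0.885
C(3,2)·0.885^2·0.115^1 = 0.270213
C(3,3)·0.885^3·0.115^0 = 0.693154
Sum = 0.9634

0.9634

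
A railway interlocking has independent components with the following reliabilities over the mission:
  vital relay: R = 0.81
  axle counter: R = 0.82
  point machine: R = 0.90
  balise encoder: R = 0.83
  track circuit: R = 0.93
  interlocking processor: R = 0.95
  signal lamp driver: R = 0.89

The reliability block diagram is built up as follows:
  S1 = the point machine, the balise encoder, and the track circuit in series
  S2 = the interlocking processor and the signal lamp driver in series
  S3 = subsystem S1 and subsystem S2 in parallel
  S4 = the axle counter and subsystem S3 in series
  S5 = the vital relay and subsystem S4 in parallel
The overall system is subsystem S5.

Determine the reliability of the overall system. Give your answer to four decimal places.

0.9585

Series (point machine, balise encoder, and track circuit): 0.900000 × 0.830000 × 0.930000 = 0.694710
Series (interlocking processor and signal lamp driver): 0.950000 × 0.890000 = 0.845500
Parallel ([0.694710] and [0.845500]): 1 − (1 − 0.694710)(1 − 0.845500) = 0.952833
Series (axle counter and [0.952833]): 0.820000 × 0.952833 = 0.781323
Parallel (vital relay and [0.781323]): 1 − (1 − 0.810000)(1 − 0.781323) = 0.9585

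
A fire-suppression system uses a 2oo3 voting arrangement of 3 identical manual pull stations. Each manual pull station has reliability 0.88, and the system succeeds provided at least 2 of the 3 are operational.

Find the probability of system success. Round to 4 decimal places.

0.9603

R = Σ_{i=2}^{3} C(3,i) p^i (1−p)^{3−i} with p = 0.88
C(3,2)·0.88^2·0.12^1 = 0.278784
C(3,3)·0.88^3·0.12^0 = 0.681472
Sum = 0.9603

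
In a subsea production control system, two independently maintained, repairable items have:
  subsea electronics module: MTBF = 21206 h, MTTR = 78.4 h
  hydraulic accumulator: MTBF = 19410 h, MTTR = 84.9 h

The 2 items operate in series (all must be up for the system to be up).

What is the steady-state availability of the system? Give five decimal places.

A(subsea electronics module) = MTBF/(MTBF+MTTR) = 21206/(21206+78.4) = 0.996317
A(hydraulic accumulator) = MTBF/(MTBF+MTTR) = 19410/(19410+84.9) = 0.995645
Series availability: 0.996317 × 0.995645 = 0.99198

0.99198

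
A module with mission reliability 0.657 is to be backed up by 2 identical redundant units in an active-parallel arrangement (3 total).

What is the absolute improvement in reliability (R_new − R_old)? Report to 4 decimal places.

R_before = 0.657
R_after = 1 − (1 − 0.657)^3 = 0.9596
ΔR = 0.9596 − 0.657 = 0.3026

0.3026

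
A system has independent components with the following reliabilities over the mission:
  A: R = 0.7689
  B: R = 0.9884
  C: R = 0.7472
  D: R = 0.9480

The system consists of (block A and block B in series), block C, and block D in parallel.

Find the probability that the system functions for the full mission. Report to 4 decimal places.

Series (A and B): 0.768900 × 0.988400 = 0.759981
Parallel ([0.759981], C, and D): 1 − (1 − 0.759981)(1 − 0.747200)(1 − 0.948000) = 0.9968

0.9968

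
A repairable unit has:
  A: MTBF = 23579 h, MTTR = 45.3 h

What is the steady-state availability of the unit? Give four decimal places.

0.9981

A(A) = MTBF/(MTBF+MTTR) = 23579/(23579+45.3) = 0.9981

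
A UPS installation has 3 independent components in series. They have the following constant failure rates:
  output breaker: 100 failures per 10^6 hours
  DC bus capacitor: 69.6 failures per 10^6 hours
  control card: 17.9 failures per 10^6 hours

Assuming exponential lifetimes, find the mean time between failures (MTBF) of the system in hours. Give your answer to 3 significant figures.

Series of exponential components: λ_sys = Σ λ_i
λ_sys = 0.000100 + 0.0000696 + 0.0000179 = 1.8750e-04 /h
MTBF = 1 / λ_sys = 5330 h

5330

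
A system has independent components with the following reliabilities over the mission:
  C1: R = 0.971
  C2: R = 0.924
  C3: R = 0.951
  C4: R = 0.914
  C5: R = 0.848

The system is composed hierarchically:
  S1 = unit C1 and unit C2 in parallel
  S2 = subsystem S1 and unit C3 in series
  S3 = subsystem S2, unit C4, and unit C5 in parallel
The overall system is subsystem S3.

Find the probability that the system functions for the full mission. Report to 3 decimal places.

Parallel (C1 and C2): 1 − (1 − 0.97100)(1 − 0.92400) = 0.99780
Series ([0.99780] and C3): 0.99780 × 0.95100 = 0.94891
Parallel ([0.94891], C4, and C5): 1 − (1 − 0.94891)(1 − 0.91400)(1 − 0.84800) = 0.999

0.999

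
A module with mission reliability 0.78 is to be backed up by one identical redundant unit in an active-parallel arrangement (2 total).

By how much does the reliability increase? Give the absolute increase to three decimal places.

R_before = 0.78
R_after = 1 − (1 − 0.78)^2 = 0.952
ΔR = 0.952 − 0.78 = 0.172

0.172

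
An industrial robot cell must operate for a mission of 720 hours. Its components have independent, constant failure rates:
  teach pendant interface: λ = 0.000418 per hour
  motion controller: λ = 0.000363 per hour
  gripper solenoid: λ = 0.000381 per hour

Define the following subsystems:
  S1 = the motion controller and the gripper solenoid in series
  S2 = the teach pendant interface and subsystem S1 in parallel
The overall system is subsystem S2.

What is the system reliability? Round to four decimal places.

R(teach pendant interface) = exp(−0.000418 × 720) = 0.740107
R(motion controller) = exp(−0.000363 × 720) = 0.770004
R(gripper solenoid) = exp(−0.000381 × 720) = 0.760089
Series (motion controller and gripper solenoid): 0.770004 × 0.760089 = 0.585272
Parallel (teach pendant interface and [0.585272]): 1 − (1 − 0.740107)(1 − 0.585272) = 0.8922

0.8922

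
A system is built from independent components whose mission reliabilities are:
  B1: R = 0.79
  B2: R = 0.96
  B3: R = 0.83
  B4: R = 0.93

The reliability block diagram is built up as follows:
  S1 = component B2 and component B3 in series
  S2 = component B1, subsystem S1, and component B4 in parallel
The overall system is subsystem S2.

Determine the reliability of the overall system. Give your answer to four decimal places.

0.9970

Series (B2 and B3): 0.960000 × 0.830000 = 0.796800
Parallel (B1, [0.796800], and B4): 1 − (1 − 0.790000)(1 − 0.796800)(1 − 0.930000) = 0.9970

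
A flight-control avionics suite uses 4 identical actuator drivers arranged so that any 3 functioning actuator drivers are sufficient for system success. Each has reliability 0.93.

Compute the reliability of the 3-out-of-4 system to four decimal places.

R = Σ_{i=3}^{4} C(4,i) p^i (1−p)^{4−i} with p = 0.93
C(4,3)·0.93^3·0.07^1 = 0.225220
C(4,4)·0.93^4·0.07^0 = 0.748052
Sum = 0.9733

0.9733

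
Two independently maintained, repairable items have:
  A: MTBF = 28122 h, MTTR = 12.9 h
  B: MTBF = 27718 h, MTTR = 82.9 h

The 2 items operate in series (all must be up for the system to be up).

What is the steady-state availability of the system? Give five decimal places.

A(A) = MTBF/(MTBF+MTTR) = 28122/(28122+12.9) = 0.999541
A(B) = MTBF/(MTBF+MTTR) = 27718/(27718+82.9) = 0.997018
Series availability: 0.999541 × 0.997018 = 0.99656

0.99656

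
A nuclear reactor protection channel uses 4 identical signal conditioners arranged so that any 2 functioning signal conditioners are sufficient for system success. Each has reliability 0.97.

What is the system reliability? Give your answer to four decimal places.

0.9999

R = Σ_{i=2}^{4} C(4,i) p^i (1−p)^{4−i} with p = 0.97
C(4,2)·0.97^2·0.03^2 = 0.005081
C(4,3)·0.97^3·0.03^1 = 0.109521
C(4,4)·0.97^4·0.03^0 = 0.885293
Sum = 0.9999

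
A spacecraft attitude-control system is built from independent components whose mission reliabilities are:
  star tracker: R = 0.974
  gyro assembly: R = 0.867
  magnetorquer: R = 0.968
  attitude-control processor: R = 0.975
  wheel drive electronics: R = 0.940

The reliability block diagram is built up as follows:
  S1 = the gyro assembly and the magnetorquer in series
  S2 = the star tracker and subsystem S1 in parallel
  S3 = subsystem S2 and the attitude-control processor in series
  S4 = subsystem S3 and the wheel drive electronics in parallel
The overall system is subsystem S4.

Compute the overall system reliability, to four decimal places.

0.9983

Series (gyro assembly and magnetorquer): 0.867000 × 0.968000 = 0.839256
Parallel (star tracker and [0.839256]): 1 − (1 − 0.974000)(1 − 0.839256) = 0.995821
Series ([0.995821] and attitude-control processor): 0.995821 × 0.975000 = 0.970925
Parallel ([0.970925] and wheel drive electronics): 1 − (1 − 0.970925)(1 − 0.940000) = 0.9983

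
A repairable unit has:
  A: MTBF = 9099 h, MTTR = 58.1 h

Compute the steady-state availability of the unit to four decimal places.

0.9937

A(A) = MTBF/(MTBF+MTTR) = 9099/(9099+58.1) = 0.9937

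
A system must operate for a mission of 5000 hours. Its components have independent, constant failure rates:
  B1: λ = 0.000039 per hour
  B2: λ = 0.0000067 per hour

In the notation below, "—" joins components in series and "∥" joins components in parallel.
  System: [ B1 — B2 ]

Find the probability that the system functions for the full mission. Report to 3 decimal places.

R(B1) = exp(−0.000039 × 5000) = 0.82283
R(B2) = exp(−0.0000067 × 5000) = 0.96705
Series (B1 and B2): 0.82283 × 0.96705 = 0.796

0.796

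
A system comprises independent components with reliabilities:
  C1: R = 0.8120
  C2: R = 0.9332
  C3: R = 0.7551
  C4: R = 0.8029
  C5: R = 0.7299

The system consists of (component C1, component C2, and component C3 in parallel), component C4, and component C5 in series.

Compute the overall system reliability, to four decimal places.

Parallel (C1, C2, and C3): 1 − (1 − 0.812000)(1 − 0.933200)(1 − 0.755100) = 0.996924
Series ([0.996924], C4, and C5): 0.996924 × 0.802900 × 0.729900 = 0.5842

0.5842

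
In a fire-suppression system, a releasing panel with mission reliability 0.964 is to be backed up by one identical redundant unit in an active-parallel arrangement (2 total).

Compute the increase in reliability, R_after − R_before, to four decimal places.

0.0347

R_before = 0.964
R_after = 1 − (1 − 0.964)^2 = 0.9987
ΔR = 0.9987 − 0.964 = 0.0347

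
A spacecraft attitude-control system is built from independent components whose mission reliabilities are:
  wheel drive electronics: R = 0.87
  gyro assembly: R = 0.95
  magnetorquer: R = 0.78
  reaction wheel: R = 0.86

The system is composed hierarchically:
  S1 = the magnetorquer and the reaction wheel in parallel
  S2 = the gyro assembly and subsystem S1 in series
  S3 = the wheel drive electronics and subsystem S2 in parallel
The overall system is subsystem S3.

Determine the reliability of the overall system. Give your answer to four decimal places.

Parallel (magnetorquer and reaction wheel): 1 − (1 − 0.780000)(1 − 0.860000) = 0.969200
Series (gyro assembly and [0.969200]): 0.950000 × 0.969200 = 0.920740
Parallel (wheel drive electronics and [0.920740]): 1 − (1 − 0.870000)(1 − 0.920740) = 0.9897

0.9897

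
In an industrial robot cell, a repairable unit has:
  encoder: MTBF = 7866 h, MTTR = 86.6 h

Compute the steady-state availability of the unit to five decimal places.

A(encoder) = MTBF/(MTBF+MTTR) = 7866/(7866+86.6) = 0.98911

0.98911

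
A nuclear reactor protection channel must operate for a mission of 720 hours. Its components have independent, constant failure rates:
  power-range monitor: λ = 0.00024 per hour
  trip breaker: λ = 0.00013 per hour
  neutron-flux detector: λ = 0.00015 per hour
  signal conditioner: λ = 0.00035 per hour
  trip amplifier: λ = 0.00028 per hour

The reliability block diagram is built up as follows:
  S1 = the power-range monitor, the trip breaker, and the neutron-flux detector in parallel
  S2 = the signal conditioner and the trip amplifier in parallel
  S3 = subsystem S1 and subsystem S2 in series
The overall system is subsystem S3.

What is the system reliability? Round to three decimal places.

0.958

R(power-range monitor) = exp(−0.00024 × 720) = 0.84131
R(trip breaker) = exp(−0.00013 × 720) = 0.91065
R(neutron-flux detector) = exp(−0.00015 × 720) = 0.89763
R(signal conditioner) = exp(−0.00035 × 720) = 0.77724
R(trip amplifier) = exp(−0.00028 × 720) = 0.81742
Parallel (power-range monitor, trip breaker, and neutron-flux detector): 1 − (1 − 0.84131)(1 − 0.91065)(1 − 0.89763) = 0.99855
Parallel (signal conditioner and trip amplifier): 1 − (1 − 0.77724)(1 − 0.81742) = 0.95933
Series ([0.99855] and [0.95933]): 0.99855 × 0.95933 = 0.958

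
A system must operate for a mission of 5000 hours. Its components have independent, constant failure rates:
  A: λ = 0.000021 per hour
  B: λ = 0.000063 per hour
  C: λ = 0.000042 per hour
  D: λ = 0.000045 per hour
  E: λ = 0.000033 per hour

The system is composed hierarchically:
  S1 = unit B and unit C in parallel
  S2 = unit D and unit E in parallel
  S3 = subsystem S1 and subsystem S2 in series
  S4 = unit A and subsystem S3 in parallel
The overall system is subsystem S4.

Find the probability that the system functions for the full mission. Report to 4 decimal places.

R(A) = exp(−0.000021 × 5000) = 0.900325
R(B) = exp(−0.000063 × 5000) = 0.729789
R(C) = exp(−0.000042 × 5000) = 0.810584
R(D) = exp(−0.000045 × 5000) = 0.798516
R(E) = exp(−0.000033 × 5000) = 0.847894
Parallel (B and C): 1 − (1 − 0.729789)(1 − 0.810584) = 0.948818
Parallel (D and E): 1 − (1 − 0.798516)(1 − 0.847894) = 0.969353
Series ([0.948818] and [0.969353]): 0.948818 × 0.969353 = 0.919740
Parallel (A and [0.919740]): 1 − (1 − 0.900325)(1 − 0.919740) = 0.9920

0.9920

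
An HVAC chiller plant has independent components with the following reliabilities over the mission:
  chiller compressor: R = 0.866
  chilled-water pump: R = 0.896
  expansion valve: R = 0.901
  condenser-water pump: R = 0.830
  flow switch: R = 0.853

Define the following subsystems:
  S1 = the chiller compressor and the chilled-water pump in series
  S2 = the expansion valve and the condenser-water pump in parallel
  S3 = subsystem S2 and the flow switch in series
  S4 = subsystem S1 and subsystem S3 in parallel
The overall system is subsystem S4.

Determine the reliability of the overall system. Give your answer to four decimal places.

Series (chiller compressor and chilled-water pump): 0.866000 × 0.896000 = 0.775936
Parallel (expansion valve and condenser-water pump): 1 − (1 − 0.901000)(1 − 0.830000) = 0.983170
Series ([0.983170] and flow switch): 0.983170 × 0.853000 = 0.838644
Parallel ([0.775936] and [0.838644]): 1 − (1 − 0.775936)(1 − 0.838644) = 0.9638

0.9638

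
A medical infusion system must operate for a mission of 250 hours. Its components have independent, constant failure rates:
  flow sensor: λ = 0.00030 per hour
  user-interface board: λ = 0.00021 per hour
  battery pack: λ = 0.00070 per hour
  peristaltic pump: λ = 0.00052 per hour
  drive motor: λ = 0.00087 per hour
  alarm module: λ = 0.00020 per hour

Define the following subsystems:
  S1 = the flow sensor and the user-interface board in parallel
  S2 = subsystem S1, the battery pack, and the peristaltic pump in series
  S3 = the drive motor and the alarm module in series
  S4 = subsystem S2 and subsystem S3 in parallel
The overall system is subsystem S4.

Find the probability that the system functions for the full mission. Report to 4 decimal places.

R(flow sensor) = exp(−0.00030 × 250) = 0.927743
R(user-interface board) = exp(−0.00021 × 250) = 0.948854
R(battery pack) = exp(−0.00070 × 250) = 0.839457
R(peristaltic pump) = exp(−0.00052 × 250) = 0.878095
R(drive motor) = exp(−0.00087 × 250) = 0.804528
R(alarm module) = exp(−0.00020 × 250) = 0.951229
Parallel (flow sensor and user-interface board): 1 − (1 − 0.927743)(1 − 0.948854) = 0.996304
Series ([0.996304], battery pack, and peristaltic pump): 0.996304 × 0.839457 × 0.878095 = 0.734399
Series (drive motor and alarm module): 0.804528 × 0.951229 = 0.765290
Parallel ([0.734399] and [0.765290]): 1 − (1 − 0.734399)(1 − 0.765290) = 0.9377

0.9377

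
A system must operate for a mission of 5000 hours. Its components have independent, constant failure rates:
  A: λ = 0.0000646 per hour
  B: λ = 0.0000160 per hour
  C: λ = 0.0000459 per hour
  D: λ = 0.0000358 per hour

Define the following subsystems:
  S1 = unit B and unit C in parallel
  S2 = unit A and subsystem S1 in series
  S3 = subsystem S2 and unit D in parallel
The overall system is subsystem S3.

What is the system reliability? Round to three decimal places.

0.953

R(A) = exp(−0.0000646 × 5000) = 0.72397
R(B) = exp(−0.0000160 × 5000) = 0.92312
R(C) = exp(−0.0000459 × 5000) = 0.79493
R(D) = exp(−0.0000358 × 5000) = 0.83611
Parallel (B and C): 1 − (1 − 0.92312)(1 − 0.79493) = 0.98423
Series (A and [0.98423]): 0.72397 × 0.98423 = 0.71255
Parallel ([0.71255] and D): 1 − (1 − 0.71255)(1 − 0.83611) = 0.953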